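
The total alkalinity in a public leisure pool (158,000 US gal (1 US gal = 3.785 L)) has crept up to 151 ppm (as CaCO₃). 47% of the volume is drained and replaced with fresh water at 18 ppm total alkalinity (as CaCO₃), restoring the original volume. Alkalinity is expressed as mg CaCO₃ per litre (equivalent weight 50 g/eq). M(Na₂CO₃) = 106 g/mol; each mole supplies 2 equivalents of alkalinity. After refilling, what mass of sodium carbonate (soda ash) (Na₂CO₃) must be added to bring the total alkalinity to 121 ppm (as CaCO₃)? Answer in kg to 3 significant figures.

20.6 kg

Volume: 158,000 US gal × 3.785 L/gal = 598,030 L.
After draining 47% and refilling: 151 × 0.53 + 18 × 0.47 = 88.49 ppm.
Deficit to target: 121 − 88.49 = 32.51 mg/L.
As CaCO₃: 32.51 mg/L × 598,030 L = 19,440 g; ÷ 50 g/eq ÷ 2 = 194.4 mol Na₂CO₃.
Mass: 194.4 × 106 = 20,610 g.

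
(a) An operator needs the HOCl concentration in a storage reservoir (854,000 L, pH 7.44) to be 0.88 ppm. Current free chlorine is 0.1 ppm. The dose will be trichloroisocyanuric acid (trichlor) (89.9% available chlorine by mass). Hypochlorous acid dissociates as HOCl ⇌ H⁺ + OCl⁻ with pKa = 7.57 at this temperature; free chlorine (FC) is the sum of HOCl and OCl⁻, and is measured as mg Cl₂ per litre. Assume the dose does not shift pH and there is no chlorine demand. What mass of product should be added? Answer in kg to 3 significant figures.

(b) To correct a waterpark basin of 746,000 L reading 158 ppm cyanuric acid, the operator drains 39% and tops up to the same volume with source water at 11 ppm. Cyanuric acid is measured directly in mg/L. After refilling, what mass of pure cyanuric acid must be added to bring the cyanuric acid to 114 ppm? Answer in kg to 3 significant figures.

(a) 1.36 kg; (b) 9.94 kg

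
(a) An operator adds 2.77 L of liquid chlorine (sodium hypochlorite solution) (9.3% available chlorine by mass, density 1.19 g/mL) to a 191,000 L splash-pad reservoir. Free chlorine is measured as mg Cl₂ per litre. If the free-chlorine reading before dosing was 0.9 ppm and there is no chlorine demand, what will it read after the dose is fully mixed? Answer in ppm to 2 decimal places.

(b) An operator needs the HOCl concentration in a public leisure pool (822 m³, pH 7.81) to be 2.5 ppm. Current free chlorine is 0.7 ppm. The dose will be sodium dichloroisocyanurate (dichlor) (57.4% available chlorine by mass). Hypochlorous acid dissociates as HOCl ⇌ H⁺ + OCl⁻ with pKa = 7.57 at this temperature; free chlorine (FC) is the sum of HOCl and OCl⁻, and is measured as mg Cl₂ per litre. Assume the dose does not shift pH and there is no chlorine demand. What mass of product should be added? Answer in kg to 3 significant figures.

(a) 2.51 ppm; (b) 8.80 kg

(a) Mass of solution: 2.77 L × 1000 mL/L × 1.19 g/mL = 3296 g.
(a) Available chlorine delivered: 3296 g × 0.093 = 306.6 g as Cl₂.
(a) Concentration rise: 306.6 g / 191,000 L = 1.605 mg/L = 1.61 ppm.
(a) Final FC: 0.9 + 1.61 = 2.51 ppm.

(b) Volume: 822 m³ = 822,000 L.
(b) [OCl⁻]/[HOCl] = 10^(pH − pKa) = 10^(7.81 − 7.57) = 1.738; fraction as HOCl = 1/(1 + 1.738) = 0.3653.
(b) Free chlorine required for 2.5 ppm HOCl: 2.5 / 0.3653 = 6.845 ppm.
(b) FC to add: 6.845 − 0.7 = 6.145 mg/L as Cl₂.
(b) Cl₂ equivalent: 6.145 mg/L × 822,000 L = 5051 g.
(b) Product at 57.4% available Cl: 5051 / 0.574 = 8799 g.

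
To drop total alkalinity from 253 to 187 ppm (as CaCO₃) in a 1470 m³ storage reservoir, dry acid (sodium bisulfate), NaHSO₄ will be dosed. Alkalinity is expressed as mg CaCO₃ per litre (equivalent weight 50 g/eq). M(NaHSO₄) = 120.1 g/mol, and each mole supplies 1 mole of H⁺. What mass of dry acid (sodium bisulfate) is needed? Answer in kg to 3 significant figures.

233 kg

Volume: 1470 m³ = 1,470,000 L.
Alkalinity to neutralize: (253 − 187) = 66 mg/L as CaCO₃ × 1,470,000 L = 97,020 g as CaCO₃.
Equivalents of H⁺ required: 97,020 ÷ 50 g/eq = 1940 eq = 1940 mol NaHSO₄.
Mass of NaHSO₄: 1940 × 120.1 = 233,000 g.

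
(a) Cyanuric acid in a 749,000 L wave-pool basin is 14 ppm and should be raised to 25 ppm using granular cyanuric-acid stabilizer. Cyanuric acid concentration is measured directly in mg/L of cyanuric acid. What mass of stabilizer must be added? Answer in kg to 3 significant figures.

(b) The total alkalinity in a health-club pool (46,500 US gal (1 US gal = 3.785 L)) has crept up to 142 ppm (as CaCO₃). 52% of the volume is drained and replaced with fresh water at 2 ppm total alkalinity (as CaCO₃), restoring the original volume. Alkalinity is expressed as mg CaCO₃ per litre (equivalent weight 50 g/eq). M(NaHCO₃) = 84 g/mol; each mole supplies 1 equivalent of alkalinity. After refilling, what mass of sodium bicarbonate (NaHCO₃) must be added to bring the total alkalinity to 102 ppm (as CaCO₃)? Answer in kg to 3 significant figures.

(a) 8.24 kg; (b) 9.70 kg

(a) CYA to add: (25 − 14) = 11 mg/L × 749,000 L = 8239 g cyanuric acid.

(b) Volume: 46,500 US gal × 3.785 L/gal = 176,002 L.
(b) After draining 52% and refilling: 142 × 0.48 + 2 × 0.52 = 69.2 ppm.
(b) Deficit to target: 102 − 69.2 = 32.8 mg/L.
(b) As CaCO₃: 32.8 mg/L × 176,002 L = 5773 g; ÷ 50 g/eq ÷ 1 = 115.5 mol NaHCO₃.
(b) Mass: 115.5 × 84 = 9698 g.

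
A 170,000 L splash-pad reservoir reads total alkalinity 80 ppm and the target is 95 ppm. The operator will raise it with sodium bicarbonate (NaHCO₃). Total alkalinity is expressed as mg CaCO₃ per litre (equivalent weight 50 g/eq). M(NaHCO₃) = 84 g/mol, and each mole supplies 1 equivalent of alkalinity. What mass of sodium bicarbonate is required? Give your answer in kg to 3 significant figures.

Alkalinity to add: (95 − 80) = 15 mg/L as CaCO₃ × 170,000 L = 2550 g as CaCO₃.
Equivalents: 2550 g ÷ 50 g/eq = 51 eq.
NaHCO₃ supplies 1 eq per mole → 51 mol.
Mass: 51 mol × 84 g/mol = 4284 g.

4.28 kg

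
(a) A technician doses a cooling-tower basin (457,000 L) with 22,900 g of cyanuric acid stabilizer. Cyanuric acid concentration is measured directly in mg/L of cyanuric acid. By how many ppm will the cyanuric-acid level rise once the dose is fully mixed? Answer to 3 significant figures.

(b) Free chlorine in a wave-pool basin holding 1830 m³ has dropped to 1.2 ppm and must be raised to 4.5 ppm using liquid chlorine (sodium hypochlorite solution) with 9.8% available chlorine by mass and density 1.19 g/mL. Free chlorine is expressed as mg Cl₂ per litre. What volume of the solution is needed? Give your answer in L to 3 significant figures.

(a) 50.1 ppm; (b) 51.8 L

(a) Rise: 22,900 g / 457,000 L × 1000 = 50.11 mg/L.

(b) Volume: 1830 m³ = 1,830,000 L.
(b) Chlorine deficit: 4.5 − 1.2 = 3.3 ppm = 3.3 mg/L as Cl₂.
(b) Cl₂ equivalent needed: 3.3 mg/L × 1,830,000 L = 6,039,000 mg = 6039 g.
(b) Product at 9.8% available chlorine: 6039 / 0.098 = 61,620 g.
(b) Volume at density 1.19 g/mL: 61,620 g ÷ 1.19 g/mL = 51,780 mL.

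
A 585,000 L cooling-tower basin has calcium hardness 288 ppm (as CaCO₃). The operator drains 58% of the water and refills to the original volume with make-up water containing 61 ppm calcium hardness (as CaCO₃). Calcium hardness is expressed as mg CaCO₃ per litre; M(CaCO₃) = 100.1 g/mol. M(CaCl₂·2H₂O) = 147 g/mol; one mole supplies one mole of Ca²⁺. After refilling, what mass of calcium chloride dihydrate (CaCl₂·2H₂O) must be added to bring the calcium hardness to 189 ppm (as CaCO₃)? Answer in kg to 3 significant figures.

28.1 kg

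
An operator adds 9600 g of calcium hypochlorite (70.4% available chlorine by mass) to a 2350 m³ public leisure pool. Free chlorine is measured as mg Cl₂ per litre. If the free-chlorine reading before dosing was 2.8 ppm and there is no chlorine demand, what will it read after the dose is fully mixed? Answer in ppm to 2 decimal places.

Volume: 2350 m³ = 2,350,000 L.
Available chlorine delivered: 9600 g × 0.704 = 6758 g as Cl₂.
Concentration rise: 6758 g / 2,350,000 L = 2.876 mg/L = 2.88 ppm.
Final FC: 2.8 + 2.88 = 5.68 ppm.

5.68 ppm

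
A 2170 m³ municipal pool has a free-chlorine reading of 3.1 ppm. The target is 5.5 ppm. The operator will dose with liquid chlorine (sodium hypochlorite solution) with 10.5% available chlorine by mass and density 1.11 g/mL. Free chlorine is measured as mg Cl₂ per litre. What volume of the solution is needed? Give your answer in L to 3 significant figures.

Volume: 2170 m³ = 2,170,000 L.
Chlorine deficit: 5.5 − 3.1 = 2.4 ppm = 2.4 mg/L as Cl₂.
Cl₂ equivalent needed: 2.4 mg/L × 2,170,000 L = 5,208,000 mg = 5208 g.
Product at 10.5% available chlorine: 5208 / 0.105 = 49,600 g.
Volume at density 1.11 g/mL: 49,600 g ÷ 1.11 g/mL = 44,680 mL.

44.7 L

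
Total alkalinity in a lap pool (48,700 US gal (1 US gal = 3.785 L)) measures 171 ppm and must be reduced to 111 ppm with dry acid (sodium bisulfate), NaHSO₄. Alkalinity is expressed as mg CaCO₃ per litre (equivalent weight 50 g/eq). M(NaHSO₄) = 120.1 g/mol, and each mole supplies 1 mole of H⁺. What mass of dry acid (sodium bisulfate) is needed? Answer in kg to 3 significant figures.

Volume: 48,700 US gal × 3.785 L/gal = 184,330 L.
Alkalinity to neutralize: (171 − 111) = 60 mg/L as CaCO₃ × 184,330 L = 11,060 g as CaCO₃.
Equivalents of H⁺ required: 11,060 ÷ 50 g/eq = 221.2 eq = 221.2 mol NaHSO₄.
Mass of NaHSO₄: 221.2 × 120.1 = 26,570 g.

26.6 kg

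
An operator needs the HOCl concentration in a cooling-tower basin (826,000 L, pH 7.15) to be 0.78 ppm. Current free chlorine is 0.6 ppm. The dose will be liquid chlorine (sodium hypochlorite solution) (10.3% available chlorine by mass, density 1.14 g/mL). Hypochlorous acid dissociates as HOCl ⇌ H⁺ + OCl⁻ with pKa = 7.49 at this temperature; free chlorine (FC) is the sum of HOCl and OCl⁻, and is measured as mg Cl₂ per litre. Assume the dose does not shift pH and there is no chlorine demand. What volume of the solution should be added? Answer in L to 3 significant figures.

[OCl⁻]/[HOCl] = 10^(pH − pKa) = 10^(7.15 − 7.49) = 0.4571; fraction as HOCl = 1/(1 + 0.4571) = 0.6863.
Free chlorine required for 0.78 ppm HOCl: 0.78 / 0.6863 = 1.137 ppm.
FC to add: 1.137 − 0.6 = 0.5365 mg/L as Cl₂.
Cl₂ equivalent: 0.5365 mg/L × 826,000 L = 443.2 g.
Product at 10.3% available Cl: 443.2 / 0.103 = 4303 g.
Volume: 4303 g ÷ 1.14 g/mL = 3774 mL.

3.77 L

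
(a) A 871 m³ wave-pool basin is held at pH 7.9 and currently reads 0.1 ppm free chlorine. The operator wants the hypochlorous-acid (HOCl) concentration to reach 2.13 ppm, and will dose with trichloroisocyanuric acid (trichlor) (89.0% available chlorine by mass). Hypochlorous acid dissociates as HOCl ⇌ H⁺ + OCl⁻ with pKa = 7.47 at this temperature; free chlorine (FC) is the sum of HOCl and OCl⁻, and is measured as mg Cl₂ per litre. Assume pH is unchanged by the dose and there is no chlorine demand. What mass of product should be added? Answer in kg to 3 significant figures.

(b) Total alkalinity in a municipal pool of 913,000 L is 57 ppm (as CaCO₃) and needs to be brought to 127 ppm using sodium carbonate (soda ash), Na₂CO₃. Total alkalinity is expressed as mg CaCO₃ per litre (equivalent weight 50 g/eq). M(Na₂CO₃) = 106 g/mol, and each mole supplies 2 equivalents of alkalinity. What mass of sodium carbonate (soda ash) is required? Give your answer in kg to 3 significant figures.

(a) Volume: 871 m³ = 871,000 L.
(a) [OCl⁻]/[HOCl] = 10^(pH − pKa) = 10^(7.9 − 7.47) = 2.692; fraction as HOCl = 1/(1 + 2.692) = 0.2709.
(a) Free chlorine required for 2.13 ppm HOCl: 2.13 / 0.2709 = 7.863 ppm.
(a) FC to add: 7.863 − 0.1 = 7.763 mg/L as Cl₂.
(a) Cl₂ equivalent: 7.763 mg/L × 871,000 L = 6762 g.
(a) Product at 89.0% available Cl: 6762 / 0.89 = 7597 g.

(b) Alkalinity to add: (127 − 57) = 70 mg/L as CaCO₃ × 913,000 L = 63,910 g as CaCO₃.
(b) Equivalents: 63,910 g ÷ 50 g/eq = 1278 eq.
(b) Each mole of Na₂CO₃ supplies 2 eq, so 1278 / 2 = 639.1 mol.
(b) Mass: 639.1 mol × 106 g/mol = 67,740 g.

(a) 7.60 kg; (b) 67.7 kg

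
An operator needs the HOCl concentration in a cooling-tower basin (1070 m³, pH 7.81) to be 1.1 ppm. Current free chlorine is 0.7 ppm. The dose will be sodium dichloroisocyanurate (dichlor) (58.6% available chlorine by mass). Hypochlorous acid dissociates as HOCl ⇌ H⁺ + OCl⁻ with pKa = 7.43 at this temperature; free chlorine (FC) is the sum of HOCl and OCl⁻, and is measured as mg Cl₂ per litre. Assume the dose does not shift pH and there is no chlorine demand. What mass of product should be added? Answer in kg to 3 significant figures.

5.55 kg

Volume: 1070 m³ = 1,070,000 L.
[OCl⁻]/[HOCl] = 10^(pH − pKa) = 10^(7.81 − 7.43) = 2.399; fraction as HOCl = 1/(1 + 2.399) = 0.2942.
Free chlorine required for 1.1 ppm HOCl: 1.1 / 0.2942 = 3.739 ppm.
FC to add: 3.739 − 0.7 = 3.039 mg/L as Cl₂.
Cl₂ equivalent: 3.039 mg/L × 1,070,000 L = 3251 g.
Product at 58.6% available Cl: 3251 / 0.586 = 5549 g.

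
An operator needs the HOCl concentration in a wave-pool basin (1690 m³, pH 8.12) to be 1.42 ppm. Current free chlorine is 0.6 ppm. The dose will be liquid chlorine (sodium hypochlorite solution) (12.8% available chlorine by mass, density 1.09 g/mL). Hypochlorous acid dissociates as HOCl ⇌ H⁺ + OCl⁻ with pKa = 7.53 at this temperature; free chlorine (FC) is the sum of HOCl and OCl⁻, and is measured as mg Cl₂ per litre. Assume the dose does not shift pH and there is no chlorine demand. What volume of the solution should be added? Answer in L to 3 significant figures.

Volume: 1690 m³ = 1,690,000 L.
[OCl⁻]/[HOCl] = 10^(pH − pKa) = 10^(8.12 − 7.53) = 3.89; fraction as HOCl = 1/(1 + 3.89) = 0.2045.
Free chlorine required for 1.42 ppm HOCl: 1.42 / 0.2045 = 6.944 ppm.
FC to add: 6.944 − 0.6 = 6.344 mg/L as Cl₂.
Cl₂ equivalent: 6.344 mg/L × 1,690,000 L = 10,720 g.
Product at 12.8% available Cl: 10,720 / 0.128 = 83,770 g.
Volume: 83,770 g ÷ 1.09 g/mL = 76,850 mL.

76.8 L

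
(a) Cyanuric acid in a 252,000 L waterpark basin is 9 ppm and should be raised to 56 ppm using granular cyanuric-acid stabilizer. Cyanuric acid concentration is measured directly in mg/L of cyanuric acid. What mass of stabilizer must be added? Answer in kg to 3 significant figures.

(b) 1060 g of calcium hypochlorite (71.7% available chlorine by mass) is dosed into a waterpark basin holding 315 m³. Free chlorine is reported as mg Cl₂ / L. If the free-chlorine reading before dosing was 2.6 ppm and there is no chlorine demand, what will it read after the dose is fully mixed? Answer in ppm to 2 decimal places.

(a) CYA to add: (56 − 9) = 47 mg/L × 252,000 L = 11,840 g cyanuric acid.

(b) Volume: 315 m³ = 315,000 L.
(b) Available chlorine delivered: 1060 g × 0.717 = 760 g as Cl₂.
(b) Concentration rise: 760 g / 315,000 L = 2.413 mg/L = 2.41 ppm.
(b) Final FC: 2.6 + 2.41 = 5.01 ppm.

(a) 11.8 kg; (b) 5.01 ppm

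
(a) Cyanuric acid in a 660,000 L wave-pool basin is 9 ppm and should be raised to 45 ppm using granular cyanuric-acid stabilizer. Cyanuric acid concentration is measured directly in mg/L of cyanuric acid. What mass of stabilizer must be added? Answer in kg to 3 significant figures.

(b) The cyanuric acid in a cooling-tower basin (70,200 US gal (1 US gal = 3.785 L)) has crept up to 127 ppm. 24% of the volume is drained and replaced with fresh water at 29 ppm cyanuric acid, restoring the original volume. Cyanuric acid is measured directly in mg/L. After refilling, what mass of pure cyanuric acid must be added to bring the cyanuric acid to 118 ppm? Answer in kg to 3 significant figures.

(a) 23.8 kg; (b) 3.86 kg

(a) CYA to add: (45 − 9) = 36 mg/L × 660,000 L = 23,760 g cyanuric acid.

(b) Volume: 70,200 US gal × 3.785 L/gal = 265,707 L.
(b) After draining 24% and refilling: 127 × 0.76 + 29 × 0.24 = 103.48 ppm.
(b) Deficit to target: 118 − 103.48 = 14.52 mg/L.
(b) Mass: 14.52 mg/L × 265,707 L = 3858 g cyanuric acid.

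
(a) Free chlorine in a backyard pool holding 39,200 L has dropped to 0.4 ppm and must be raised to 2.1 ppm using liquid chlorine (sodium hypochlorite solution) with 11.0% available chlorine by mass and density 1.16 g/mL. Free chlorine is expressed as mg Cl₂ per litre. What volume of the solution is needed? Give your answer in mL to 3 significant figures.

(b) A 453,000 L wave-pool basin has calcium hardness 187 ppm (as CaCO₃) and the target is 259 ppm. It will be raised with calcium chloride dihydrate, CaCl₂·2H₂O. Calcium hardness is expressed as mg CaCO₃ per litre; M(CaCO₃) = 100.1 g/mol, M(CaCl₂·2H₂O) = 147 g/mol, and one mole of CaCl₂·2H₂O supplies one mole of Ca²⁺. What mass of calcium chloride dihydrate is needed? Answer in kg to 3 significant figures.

(a) Chlorine deficit: 2.1 − 0.4 = 1.7 ppm = 1.7 mg/L as Cl₂.
(a) Cl₂ equivalent needed: 1.7 mg/L × 39,200 L = 66,640 mg = 66.64 g.
(a) Product at 11.0% available chlorine: 66.64 / 0.11 = 605.8 g.
(a) Volume at density 1.16 g/mL: 605.8 g ÷ 1.16 g/mL = 522.3 mL.

(b) Hardness to add: (259 − 187) = 72 mg/L as CaCO₃ × 453,000 L = 32,620 g as CaCO₃.
(b) Moles of Ca²⁺ (1 mol Ca²⁺ ≡ 1 mol CaCO₃): 32,620 / 100.1 g/mol = 325.8 mol.
(b) Mass of CaCl₂·2H₂O: 325.8 × 147 = 47,900 g.

(a) 522 mL; (b) 47.9 kg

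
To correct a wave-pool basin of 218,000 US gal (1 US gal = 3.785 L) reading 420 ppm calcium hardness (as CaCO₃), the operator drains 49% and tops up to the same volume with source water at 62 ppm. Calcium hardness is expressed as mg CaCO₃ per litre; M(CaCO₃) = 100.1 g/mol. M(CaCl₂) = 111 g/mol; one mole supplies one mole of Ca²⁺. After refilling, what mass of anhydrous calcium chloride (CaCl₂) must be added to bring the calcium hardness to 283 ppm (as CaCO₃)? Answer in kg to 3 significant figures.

35.2 kg

Volume: 218,000 US gal × 3.785 L/gal = 825,130 L.
After draining 49% and refilling: 420 × 0.51 + 62 × 0.49 = 244.58 ppm.
Deficit to target: 283 − 244.58 = 38.42 mg/L.
As CaCO₃: 38.42 mg/L × 825,130 L = 31,700 g; ÷ 100.1 = 316.7 mol Ca²⁺.
Mass: 316.7 × 111 = 35,150 g.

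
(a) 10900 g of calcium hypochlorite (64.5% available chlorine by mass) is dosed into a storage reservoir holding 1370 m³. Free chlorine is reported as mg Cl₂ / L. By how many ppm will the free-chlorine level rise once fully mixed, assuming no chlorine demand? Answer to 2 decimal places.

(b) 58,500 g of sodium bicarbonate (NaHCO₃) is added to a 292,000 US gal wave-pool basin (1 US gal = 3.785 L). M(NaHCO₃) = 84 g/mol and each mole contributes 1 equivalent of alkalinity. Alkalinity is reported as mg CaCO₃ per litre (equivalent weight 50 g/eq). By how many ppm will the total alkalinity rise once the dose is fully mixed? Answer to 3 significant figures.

(a) 5.13 ppm; (b) 31.5 ppm

(a) Volume: 1370 m³ = 1,370,000 L.
(a) Available chlorine delivered: 10,900 g × 0.645 = 7030 g as Cl₂.
(a) Concentration rise: 7030 g / 1,370,000 L = 5.132 mg/L = 5.13 ppm.

(b) Volume: 292,000 US gal × 3.785 L/gal = 1,105,220 L.
(b) Moles of NaHCO₃: 58,500 g ÷ 84 g/mol = 696.4 mol → 696.4 eq of alkalinity.
(b) As CaCO₃: 696.4 eq × 50 g/eq = 34,820 g.
(b) Rise: 34,820 g / 1,105,220 L × 1000 = 31.51 mg/L.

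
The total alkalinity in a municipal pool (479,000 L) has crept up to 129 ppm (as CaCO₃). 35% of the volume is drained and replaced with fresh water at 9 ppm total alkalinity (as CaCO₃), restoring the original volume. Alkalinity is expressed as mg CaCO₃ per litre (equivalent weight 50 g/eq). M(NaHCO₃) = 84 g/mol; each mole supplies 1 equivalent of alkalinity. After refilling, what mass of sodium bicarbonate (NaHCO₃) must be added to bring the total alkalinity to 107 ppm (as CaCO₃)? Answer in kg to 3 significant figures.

16.1 kg

After draining 35% and refilling: 129 × 0.65 + 9 × 0.35 = 87 ppm.
Deficit to target: 107 − 87 = 20 mg/L.
As CaCO₃: 20 mg/L × 479,000 L = 9580 g; ÷ 50 g/eq ÷ 1 = 191.6 mol NaHCO₃.
Mass: 191.6 × 84 = 16,090 g.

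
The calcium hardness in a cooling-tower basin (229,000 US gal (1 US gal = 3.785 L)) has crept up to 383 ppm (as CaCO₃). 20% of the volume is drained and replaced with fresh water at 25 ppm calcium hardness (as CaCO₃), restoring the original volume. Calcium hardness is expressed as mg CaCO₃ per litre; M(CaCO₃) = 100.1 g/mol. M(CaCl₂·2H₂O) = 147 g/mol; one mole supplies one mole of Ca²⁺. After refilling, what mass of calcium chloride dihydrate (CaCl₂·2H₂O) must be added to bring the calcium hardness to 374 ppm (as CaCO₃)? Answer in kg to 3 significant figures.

79.7 kg

Volume: 229,000 US gal × 3.785 L/gal = 866,765 L.
After draining 20% and refilling: 383 × 0.80 + 25 × 0.20 = 311.4 ppm.
Deficit to target: 374 − 311.4 = 62.6 mg/L.
As CaCO₃: 62.6 mg/L × 866,765 L = 54,260 g; ÷ 100.1 = 542.1 mol Ca²⁺.
Mass: 542.1 × 147 = 79,680 g.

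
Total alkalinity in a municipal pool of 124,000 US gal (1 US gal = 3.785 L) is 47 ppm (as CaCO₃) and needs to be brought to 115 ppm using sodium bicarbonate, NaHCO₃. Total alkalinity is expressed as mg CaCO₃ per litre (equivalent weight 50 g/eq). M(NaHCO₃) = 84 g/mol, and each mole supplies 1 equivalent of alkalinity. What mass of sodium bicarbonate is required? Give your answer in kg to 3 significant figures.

Volume: 124,000 US gal × 3.785 L/gal = 469,340 L.
Alkalinity to add: (115 − 47) = 68 mg/L as CaCO₃ × 469,340 L = 31,920 g as CaCO₃.
Equivalents: 31,920 g ÷ 50 g/eq = 638.3 eq.
NaHCO₃ supplies 1 eq per mole → 638.3 mol.
Mass: 638.3 mol × 84 g/mol = 53,620 g.

53.6 kg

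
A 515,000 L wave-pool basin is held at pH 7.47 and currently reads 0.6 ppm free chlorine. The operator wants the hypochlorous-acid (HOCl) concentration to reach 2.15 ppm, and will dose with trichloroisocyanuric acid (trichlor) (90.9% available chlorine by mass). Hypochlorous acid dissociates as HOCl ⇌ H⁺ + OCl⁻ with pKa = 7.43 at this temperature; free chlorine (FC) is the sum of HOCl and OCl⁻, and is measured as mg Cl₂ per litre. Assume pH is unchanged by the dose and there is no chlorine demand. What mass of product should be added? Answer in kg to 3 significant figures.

2.21 kg

[OCl⁻]/[HOCl] = 10^(pH − pKa) = 10^(7.47 − 7.43) = 1.096; fraction as HOCl = 1/(1 + 1.096) = 0.477.
Free chlorine required for 2.15 ppm HOCl: 2.15 / 0.477 = 4.507 ppm.
FC to add: 4.507 − 0.6 = 3.907 mg/L as Cl₂.
Cl₂ equivalent: 3.907 mg/L × 515,000 L = 2012 g.
Product at 90.9% available Cl: 2012 / 0.909 = 2214 g.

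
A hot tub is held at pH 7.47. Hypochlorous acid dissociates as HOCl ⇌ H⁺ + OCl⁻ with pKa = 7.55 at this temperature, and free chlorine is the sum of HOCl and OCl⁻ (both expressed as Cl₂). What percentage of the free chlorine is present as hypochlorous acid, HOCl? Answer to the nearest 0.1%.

[OCl⁻]/[HOCl] = 10^(pH − pKa) = 10^(7.47 − 7.55) = 10^-0.08 = 0.8318.
Fraction as HOCl = 1 / (1 + 0.8318) = 0.5459.

54.6%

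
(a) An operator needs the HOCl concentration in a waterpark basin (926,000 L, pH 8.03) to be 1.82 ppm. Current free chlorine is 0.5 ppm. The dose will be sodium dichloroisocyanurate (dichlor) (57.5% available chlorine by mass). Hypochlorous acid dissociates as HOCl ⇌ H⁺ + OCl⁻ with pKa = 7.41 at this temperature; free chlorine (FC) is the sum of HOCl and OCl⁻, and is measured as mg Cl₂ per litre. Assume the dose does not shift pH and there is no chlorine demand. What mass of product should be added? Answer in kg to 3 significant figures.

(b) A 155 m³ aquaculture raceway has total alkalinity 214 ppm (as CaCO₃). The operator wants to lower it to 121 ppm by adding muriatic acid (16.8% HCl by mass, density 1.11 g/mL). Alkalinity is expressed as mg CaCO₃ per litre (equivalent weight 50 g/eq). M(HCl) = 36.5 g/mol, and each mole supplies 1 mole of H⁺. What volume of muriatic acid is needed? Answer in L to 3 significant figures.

(a) 14.3 kg; (b) 56.4 L

(a) [OCl⁻]/[HOCl] = 10^(pH − pKa) = 10^(8.03 − 7.41) = 4.169; fraction as HOCl = 1/(1 + 4.169) = 0.1935.
(a) Free chlorine required for 1.82 ppm HOCl: 1.82 / 0.1935 = 9.407 ppm.
(a) FC to add: 9.407 − 0.5 = 8.907 mg/L as Cl₂.
(a) Cl₂ equivalent: 8.907 mg/L × 926,000 L = 8248 g.
(a) Product at 57.5% available Cl: 8248 / 0.575 = 14,340 g.

(b) Volume: 155 m³ = 155,000 L.
(b) Alkalinity to neutralize: (214 − 121) = 93 mg/L as CaCO₃ × 155,000 L = 14,420 g as CaCO₃.
(b) Equivalents of H⁺ required: 14,420 ÷ 50 g/eq = 288.3 eq = 288.3 mol HCl.
(b) Mass of HCl: 288.3 × 36.5 = 10,520 g.
(b) Mass of 16.8% solution: 10,520 / 0.168 = 62,640 g.
(b) Volume: 62,640 g ÷ 1.11 g/mL = 56,430 mL.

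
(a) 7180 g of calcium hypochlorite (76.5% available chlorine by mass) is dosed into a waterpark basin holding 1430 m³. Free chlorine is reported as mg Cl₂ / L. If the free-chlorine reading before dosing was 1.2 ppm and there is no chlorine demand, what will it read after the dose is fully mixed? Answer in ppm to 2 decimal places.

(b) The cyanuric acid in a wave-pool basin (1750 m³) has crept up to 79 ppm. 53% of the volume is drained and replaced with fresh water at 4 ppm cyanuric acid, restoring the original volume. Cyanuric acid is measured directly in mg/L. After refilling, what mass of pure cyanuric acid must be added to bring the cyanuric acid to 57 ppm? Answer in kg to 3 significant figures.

(a) 5.04 ppm; (b) 31.1 kg

(a) Volume: 1430 m³ = 1,430,000 L.
(a) Available chlorine delivered: 7180 g × 0.765 = 5493 g as Cl₂.
(a) Concentration rise: 5493 g / 1,430,000 L = 3.841 mg/L = 3.84 ppm.
(a) Final FC: 1.2 + 3.84 = 5.04 ppm.

(b) Volume: 1750 m³ = 1,750,000 L.
(b) After draining 53% and refilling: 79 × 0.47 + 4 × 0.53 = 39.25 ppm.
(b) Deficit to target: 57 − 39.25 = 17.75 mg/L.
(b) Mass: 17.75 mg/L × 1,750,000 L = 31,060 g cyanuric acid.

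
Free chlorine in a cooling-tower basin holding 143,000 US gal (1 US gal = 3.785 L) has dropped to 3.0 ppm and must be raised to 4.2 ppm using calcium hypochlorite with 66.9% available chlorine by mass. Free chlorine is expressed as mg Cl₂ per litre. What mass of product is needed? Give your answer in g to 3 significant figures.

Volume: 143,000 US gal × 3.785 L/gal = 541,255 L.
Chlorine deficit: 4.2 − 3.0 = 1.2 ppm = 1.2 mg/L as Cl₂.
Cl₂ equivalent needed: 1.2 mg/L × 541,255 L = 649,500 mg = 649.5 g.
Product at 66.9% available chlorine: 649.5 / 0.669 = 970.9 g.

971 g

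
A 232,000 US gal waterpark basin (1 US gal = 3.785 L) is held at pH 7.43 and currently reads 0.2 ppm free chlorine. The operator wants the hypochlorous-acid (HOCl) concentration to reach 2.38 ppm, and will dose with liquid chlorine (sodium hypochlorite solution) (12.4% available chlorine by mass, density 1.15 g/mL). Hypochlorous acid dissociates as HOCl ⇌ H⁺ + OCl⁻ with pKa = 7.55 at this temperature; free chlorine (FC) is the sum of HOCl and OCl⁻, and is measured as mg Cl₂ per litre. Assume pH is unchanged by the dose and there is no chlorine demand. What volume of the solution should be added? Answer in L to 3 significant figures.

24.5 L

Volume: 232,000 US gal × 3.785 L/gal = 878,120 L.
[OCl⁻]/[HOCl] = 10^(pH − pKa) = 10^(7.43 − 7.55) = 0.7586; fraction as HOCl = 1/(1 + 0.7586) = 0.5686.
Free chlorine required for 2.38 ppm HOCl: 2.38 / 0.5686 = 4.185 ppm.
FC to add: 4.185 − 0.2 = 3.985 mg/L as Cl₂.
Cl₂ equivalent: 3.985 mg/L × 878,120 L = 3500 g.
Product at 12.4% available Cl: 3500 / 0.124 = 28,220 g.
Volume: 28,220 g ÷ 1.15 g/mL = 24,540 mL.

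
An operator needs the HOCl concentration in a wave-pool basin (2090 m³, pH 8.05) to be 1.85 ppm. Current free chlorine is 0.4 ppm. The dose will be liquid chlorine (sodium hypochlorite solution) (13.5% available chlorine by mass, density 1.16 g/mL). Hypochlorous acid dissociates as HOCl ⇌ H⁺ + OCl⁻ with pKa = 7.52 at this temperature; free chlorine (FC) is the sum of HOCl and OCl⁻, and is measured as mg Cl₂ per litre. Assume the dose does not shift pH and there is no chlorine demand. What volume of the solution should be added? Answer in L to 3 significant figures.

103 L

Volume: 2090 m³ = 2,090,000 L.
[OCl⁻]/[HOCl] = 10^(pH − pKa) = 10^(8.05 − 7.52) = 3.388; fraction as HOCl = 1/(1 + 3.388) = 0.2279.
Free chlorine required for 1.85 ppm HOCl: 1.85 / 0.2279 = 8.119 ppm.
FC to add: 8.119 − 0.4 = 7.719 mg/L as Cl₂.
Cl₂ equivalent: 7.719 mg/L × 2,090,000 L = 16,130 g.
Product at 13.5% available Cl: 16,130 / 0.135 = 119,500 g.
Volume: 119,500 g ÷ 1.16 g/mL = 103,000 mL.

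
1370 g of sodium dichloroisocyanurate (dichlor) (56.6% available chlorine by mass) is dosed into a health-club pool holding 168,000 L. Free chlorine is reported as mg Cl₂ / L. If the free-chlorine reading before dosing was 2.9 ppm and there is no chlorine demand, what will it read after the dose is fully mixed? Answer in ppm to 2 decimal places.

Available chlorine delivered: 1370 g × 0.566 = 775.4 g as Cl₂.
Concentration rise: 775.4 g / 168,000 L = 4.616 mg/L = 4.62 ppm.
Final FC: 2.9 + 4.62 = 7.52 ppm.

7.52 ppm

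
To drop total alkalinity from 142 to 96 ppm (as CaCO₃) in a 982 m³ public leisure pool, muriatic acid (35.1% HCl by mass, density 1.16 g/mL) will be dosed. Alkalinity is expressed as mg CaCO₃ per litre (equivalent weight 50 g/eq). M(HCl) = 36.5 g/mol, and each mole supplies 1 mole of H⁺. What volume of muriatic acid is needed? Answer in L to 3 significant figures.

81.0 L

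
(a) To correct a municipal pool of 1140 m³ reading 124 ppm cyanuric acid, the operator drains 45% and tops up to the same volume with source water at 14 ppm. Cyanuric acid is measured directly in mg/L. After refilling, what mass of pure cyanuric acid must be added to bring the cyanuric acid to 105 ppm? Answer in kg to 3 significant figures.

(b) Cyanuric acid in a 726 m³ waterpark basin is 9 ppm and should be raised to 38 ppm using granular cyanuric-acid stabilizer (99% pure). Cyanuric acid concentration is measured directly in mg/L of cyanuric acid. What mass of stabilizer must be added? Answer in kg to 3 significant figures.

(a) 34.8 kg; (b) 21.3 kg

(a) Volume: 1140 m³ = 1,140,000 L.
(a) After draining 45% and refilling: 124 × 0.55 + 14 × 0.45 = 74.5 ppm.
(a) Deficit to target: 105 − 74.5 = 30.5 mg/L.
(a) Mass: 30.5 mg/L × 1,140,000 L = 34,770 g cyanuric acid.

(b) Volume: 726 m³ = 726,000 L.
(b) CYA to add: (38 − 9) = 29 mg/L × 726,000 L = 21,050 g cyanuric acid.
(b) At 99% purity: 21,050 / 0.99 = 21,270 g product.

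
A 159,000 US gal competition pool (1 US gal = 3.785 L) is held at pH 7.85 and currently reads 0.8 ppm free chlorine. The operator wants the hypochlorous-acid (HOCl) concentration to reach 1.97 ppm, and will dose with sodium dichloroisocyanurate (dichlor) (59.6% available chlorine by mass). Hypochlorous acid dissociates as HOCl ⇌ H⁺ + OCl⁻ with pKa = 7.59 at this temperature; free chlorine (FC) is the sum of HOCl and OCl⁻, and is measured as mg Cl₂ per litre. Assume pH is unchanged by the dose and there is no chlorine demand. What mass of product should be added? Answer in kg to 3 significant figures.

4.80 kg

Volume: 159,000 US gal × 3.785 L/gal = 601,815 L.
[OCl⁻]/[HOCl] = 10^(pH − pKa) = 10^(7.85 − 7.59) = 1.82; fraction as HOCl = 1/(1 + 1.82) = 0.3546.
Free chlorine required for 1.97 ppm HOCl: 1.97 / 0.3546 = 5.555 ppm.
FC to add: 5.555 − 0.8 = 4.755 mg/L as Cl₂.
Cl₂ equivalent: 4.755 mg/L × 601,815 L = 2862 g.
Product at 59.6% available Cl: 2862 / 0.596 = 4801 g.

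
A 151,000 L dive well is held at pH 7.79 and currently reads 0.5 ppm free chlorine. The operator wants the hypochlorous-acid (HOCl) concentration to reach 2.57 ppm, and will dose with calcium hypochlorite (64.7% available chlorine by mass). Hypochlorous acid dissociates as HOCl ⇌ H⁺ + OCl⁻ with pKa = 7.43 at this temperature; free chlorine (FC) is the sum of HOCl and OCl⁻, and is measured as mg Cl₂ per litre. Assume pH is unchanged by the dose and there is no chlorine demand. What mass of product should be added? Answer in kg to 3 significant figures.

[OCl⁻]/[HOCl] = 10^(pH − pKa) = 10^(7.79 − 7.43) = 2.291; fraction as HOCl = 1/(1 + 2.291) = 0.3039.
Free chlorine required for 2.57 ppm HOCl: 2.57 / 0.3039 = 8.458 ppm.
FC to add: 8.458 − 0.5 = 7.958 mg/L as Cl₂.
Cl₂ equivalent: 7.958 mg/L × 151,000 L = 1202 g.
Product at 64.7% available Cl: 1202 / 0.647 = 1857 g.

1.86 kg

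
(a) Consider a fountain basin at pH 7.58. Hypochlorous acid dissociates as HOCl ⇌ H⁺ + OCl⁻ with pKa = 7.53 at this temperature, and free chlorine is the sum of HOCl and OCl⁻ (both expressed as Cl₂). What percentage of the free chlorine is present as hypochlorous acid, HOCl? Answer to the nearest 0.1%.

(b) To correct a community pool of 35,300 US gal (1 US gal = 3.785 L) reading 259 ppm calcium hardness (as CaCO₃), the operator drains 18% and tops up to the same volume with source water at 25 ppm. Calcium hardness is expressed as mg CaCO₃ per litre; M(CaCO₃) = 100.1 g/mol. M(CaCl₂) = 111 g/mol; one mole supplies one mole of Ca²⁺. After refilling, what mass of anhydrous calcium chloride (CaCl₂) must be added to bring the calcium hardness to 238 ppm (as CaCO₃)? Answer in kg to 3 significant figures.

(a) [OCl⁻]/[HOCl] = 10^(pH − pKa) = 10^(7.58 − 7.53) = 10^0.05 = 1.122.
(a) Fraction as HOCl = 1 / (1 + 1.122) = 0.4712.

(b) Volume: 35,300 US gal × 3.785 L/gal = 133,610 L.
(b) After draining 18% and refilling: 259 × 0.82 + 25 × 0.18 = 216.88 ppm.
(b) Deficit to target: 238 − 216.88 = 21.12 mg/L.
(b) As CaCO₃: 21.12 mg/L × 133,610 L = 2822 g; ÷ 100.1 = 28.19 mol Ca²⁺.
(b) Mass: 28.19 × 111 = 3129 g.

(a) 47.1%; (b) 3.13 kg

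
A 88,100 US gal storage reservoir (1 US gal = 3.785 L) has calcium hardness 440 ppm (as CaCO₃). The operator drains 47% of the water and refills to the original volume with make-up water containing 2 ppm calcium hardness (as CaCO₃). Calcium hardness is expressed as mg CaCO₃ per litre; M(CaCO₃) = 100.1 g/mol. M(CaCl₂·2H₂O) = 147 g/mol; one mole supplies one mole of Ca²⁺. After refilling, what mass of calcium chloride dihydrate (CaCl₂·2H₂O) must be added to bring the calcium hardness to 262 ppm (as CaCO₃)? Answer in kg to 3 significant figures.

13.6 kg

Volume: 88,100 US gal × 3.785 L/gal = 333,458 L.
After draining 47% and refilling: 440 × 0.53 + 2 × 0.47 = 234.14 ppm.
Deficit to target: 262 − 234.14 = 27.86 mg/L.
As CaCO₃: 27.86 mg/L × 333,458 L = 9290 g; ÷ 100.1 = 92.81 mol Ca²⁺.
Mass: 92.81 × 147 = 13,640 g.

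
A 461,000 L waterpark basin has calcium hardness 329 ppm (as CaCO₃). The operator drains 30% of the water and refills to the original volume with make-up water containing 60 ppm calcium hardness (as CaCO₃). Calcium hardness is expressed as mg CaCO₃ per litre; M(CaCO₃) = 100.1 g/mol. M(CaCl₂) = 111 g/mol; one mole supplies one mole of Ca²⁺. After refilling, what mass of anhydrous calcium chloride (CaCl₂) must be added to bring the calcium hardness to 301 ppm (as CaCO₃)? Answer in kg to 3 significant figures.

26.9 kg

After draining 30% and refilling: 329 × 0.70 + 60 × 0.30 = 248.3 ppm.
Deficit to target: 301 − 248.3 = 52.7 mg/L.
As CaCO₃: 52.7 mg/L × 461,000 L = 24,290 g; ÷ 100.1 = 242.7 mol Ca²⁺.
Mass: 242.7 × 111 = 26,940 g.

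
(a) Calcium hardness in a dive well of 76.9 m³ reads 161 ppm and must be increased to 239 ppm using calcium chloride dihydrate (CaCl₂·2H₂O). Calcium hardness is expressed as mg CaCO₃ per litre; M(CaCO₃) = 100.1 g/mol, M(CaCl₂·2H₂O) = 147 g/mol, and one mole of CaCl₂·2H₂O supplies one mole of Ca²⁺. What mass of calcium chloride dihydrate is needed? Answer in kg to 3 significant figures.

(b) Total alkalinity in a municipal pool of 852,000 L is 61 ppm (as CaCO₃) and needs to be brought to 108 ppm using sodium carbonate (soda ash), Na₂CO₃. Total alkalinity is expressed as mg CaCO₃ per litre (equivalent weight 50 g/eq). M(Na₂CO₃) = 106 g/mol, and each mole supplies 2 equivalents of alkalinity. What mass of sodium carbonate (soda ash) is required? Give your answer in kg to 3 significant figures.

(a) 8.81 kg; (b) 42.4 kg

(a) Volume: 76.9 m³ = 76,900 L.
(a) Hardness to add: (239 − 161) = 78 mg/L as CaCO₃ × 76,900 L = 5998 g as CaCO₃.
(a) Moles of Ca²⁺ (1 mol Ca²⁺ ≡ 1 mol CaCO₃): 5998 / 100.1 g/mol = 59.92 mol.
(a) Mass of CaCl₂·2H₂O: 59.92 × 147 = 8809 g.

(b) Alkalinity to add: (108 − 61) = 47 mg/L as CaCO₃ × 852,000 L = 40,040 g as CaCO₃.
(b) Equivalents: 40,040 g ÷ 50 g/eq = 800.9 eq.
(b) Each mole of Na₂CO₃ supplies 2 eq, so 800.9 / 2 = 400.4 mol.
(b) Mass: 400.4 mol × 106 g/mol = 42,450 g.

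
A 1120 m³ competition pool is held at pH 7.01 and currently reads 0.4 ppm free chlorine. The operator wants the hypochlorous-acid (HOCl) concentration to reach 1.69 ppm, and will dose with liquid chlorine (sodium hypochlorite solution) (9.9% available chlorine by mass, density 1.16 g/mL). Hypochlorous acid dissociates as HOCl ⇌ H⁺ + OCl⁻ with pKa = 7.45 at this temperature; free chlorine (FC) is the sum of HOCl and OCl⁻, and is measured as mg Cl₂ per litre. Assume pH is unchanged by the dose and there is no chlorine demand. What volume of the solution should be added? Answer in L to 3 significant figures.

Volume: 1120 m³ = 1,120,000 L.
[OCl⁻]/[HOCl] = 10^(pH − pKa) = 10^(7.01 − 7.45) = 0.3631; fraction as HOCl = 1/(1 + 0.3631) = 0.7336.
Free chlorine required for 1.69 ppm HOCl: 1.69 / 0.7336 = 2.304 ppm.
FC to add: 2.304 − 0.4 = 1.904 mg/L as Cl₂.
Cl₂ equivalent: 1.904 mg/L × 1,120,000 L = 2132 g.
Product at 9.9% available Cl: 2132 / 0.099 = 21,540 g.
Volume: 21,540 g ÷ 1.16 g/mL = 18,570 mL.

18.6 L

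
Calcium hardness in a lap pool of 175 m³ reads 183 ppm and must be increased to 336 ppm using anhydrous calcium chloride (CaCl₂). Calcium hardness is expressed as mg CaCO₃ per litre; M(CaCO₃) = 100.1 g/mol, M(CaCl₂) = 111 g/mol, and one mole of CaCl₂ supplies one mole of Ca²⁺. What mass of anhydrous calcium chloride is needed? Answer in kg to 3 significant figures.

29.7 kg

Volume: 175 m³ = 175,000 L.
Hardness to add: (336 − 183) = 153 mg/L as CaCO₃ × 175,000 L = 26,780 g as CaCO₃.
Moles of Ca²⁺ (1 mol Ca²⁺ ≡ 1 mol CaCO₃): 26,780 / 100.1 g/mol = 267.5 mol.
Mass of CaCl₂: 267.5 × 111 = 29,690 g.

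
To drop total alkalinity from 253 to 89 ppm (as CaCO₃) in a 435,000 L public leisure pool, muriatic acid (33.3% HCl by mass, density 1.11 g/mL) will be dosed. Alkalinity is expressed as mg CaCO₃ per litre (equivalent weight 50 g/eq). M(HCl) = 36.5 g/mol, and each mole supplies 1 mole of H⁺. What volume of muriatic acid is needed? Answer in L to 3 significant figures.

141 L

Alkalinity to neutralize: (253 − 89) = 164 mg/L as CaCO₃ × 435,000 L = 71,340 g as CaCO₃.
Equivalents of H⁺ required: 71,340 ÷ 50 g/eq = 1427 eq = 1427 mol HCl.
Mass of HCl: 1427 × 36.5 = 52,080 g.
Mass of 33.3% solution: 52,080 / 0.333 = 156,400 g.
Volume: 156,400 g ÷ 1.11 g/mL = 140,900 mL.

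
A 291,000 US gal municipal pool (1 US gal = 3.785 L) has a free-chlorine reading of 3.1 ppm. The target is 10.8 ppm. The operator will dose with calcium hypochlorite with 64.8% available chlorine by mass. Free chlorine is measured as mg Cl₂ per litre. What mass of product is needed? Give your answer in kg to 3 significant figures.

13.1 kg

Volume: 291,000 US gal × 3.785 L/gal = 1,101,435 L.
Chlorine deficit: 10.8 − 3.1 = 7.7 ppm = 7.7 mg/L as Cl₂.
Cl₂ equivalent needed: 7.7 mg/L × 1,101,435 L = 8,481,000 mg = 8481 g.
Product at 64.8% available chlorine: 8481 / 0.648 = 13,090 g.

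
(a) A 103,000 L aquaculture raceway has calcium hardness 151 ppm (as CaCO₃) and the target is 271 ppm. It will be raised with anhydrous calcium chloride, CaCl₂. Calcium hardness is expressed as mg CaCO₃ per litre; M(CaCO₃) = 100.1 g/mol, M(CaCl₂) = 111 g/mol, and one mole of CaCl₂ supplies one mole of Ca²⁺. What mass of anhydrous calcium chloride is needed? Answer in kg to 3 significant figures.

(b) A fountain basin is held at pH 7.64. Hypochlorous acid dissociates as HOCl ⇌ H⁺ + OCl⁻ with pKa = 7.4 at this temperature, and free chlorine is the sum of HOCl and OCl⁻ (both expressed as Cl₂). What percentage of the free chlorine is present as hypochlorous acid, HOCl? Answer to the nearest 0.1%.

(a) Hardness to add: (271 − 151) = 120 mg/L as CaCO₃ × 103,000 L = 12,360 g as CaCO₃.
(a) Moles of Ca²⁺ (1 mol Ca²⁺ ≡ 1 mol CaCO₃): 12,360 / 100.1 g/mol = 123.5 mol.
(a) Mass of CaCl₂: 123.5 × 111 = 13,710 g.

(b) [OCl⁻]/[HOCl] = 10^(pH − pKa) = 10^(7.64 − 7.4) = 10^0.24 = 1.738.
(b) Fraction as HOCl = 1 / (1 + 1.738) = 0.3653.

(a) 13.7 kg; (b) 36.5%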